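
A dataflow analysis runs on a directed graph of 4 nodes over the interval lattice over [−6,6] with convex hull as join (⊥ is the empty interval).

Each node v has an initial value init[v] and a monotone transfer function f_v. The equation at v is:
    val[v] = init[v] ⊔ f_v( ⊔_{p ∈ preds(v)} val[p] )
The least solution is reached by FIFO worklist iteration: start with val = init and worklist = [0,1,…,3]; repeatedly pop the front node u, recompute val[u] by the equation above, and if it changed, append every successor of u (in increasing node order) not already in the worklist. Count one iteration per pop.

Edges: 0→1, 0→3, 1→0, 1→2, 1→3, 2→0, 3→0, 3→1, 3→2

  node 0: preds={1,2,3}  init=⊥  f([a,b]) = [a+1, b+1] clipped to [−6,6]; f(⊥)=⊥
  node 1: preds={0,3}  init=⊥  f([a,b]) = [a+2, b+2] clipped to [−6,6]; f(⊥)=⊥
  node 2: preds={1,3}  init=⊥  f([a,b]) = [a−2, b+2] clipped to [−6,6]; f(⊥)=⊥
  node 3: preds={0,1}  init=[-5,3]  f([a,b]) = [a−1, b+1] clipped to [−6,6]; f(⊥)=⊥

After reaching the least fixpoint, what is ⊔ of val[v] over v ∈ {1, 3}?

Iteration log — 13 steps:
  step 1. node 0  ⊔preds=[-5,3]  new=[-4,4]  old=⊥  +wl: 
  step 2. node 1  ⊔preds=[-5,4]  new=[-3,6]  old=⊥  +wl: 0
  step 3. node 2  ⊔preds=[-5,6]  new=[-6,6]  old=⊥  +wl: 
  step 4. node 3  ⊔preds=[-4,6]  new=[-5,6]  old=[-5,3]  +wl: 1,2
  step 5. node 0  ⊔preds=[-6,6]  new=[-5,6]  old=[-4,4]  +wl: 3
  step 6. node 1  ⊔preds=[-5,6]  new=[-3,6]  stable
  step 7. node 2  ⊔preds=[-5,6]  new=[-6,6]  stable
  step 8. node 3  ⊔preds=[-5,6]  new=[-6,6]  old=[-5,6]  +wl: 0,1,2
  step 9. node 0  ⊔preds=[-6,6]  new=[-5,6]  stable
  step 10. node 1  ⊔preds=[-6,6]  new=[-4,6]  old=[-3,6]  +wl: 0,3
  step 11. node 2  ⊔preds=[-6,6]  new=[-6,6]  stable
  step 12. node 0  ⊔preds=[-6,6]  new=[-5,6]  stable
  step 13. node 3  ⊔preds=[-5,6]  new=[-6,6]  stable

Least fixpoint reached:
  node 0: [-5,6]
  node 1: [-4,6]
  node 2: [-6,6]
  node 3: [-6,6]

[-6,6]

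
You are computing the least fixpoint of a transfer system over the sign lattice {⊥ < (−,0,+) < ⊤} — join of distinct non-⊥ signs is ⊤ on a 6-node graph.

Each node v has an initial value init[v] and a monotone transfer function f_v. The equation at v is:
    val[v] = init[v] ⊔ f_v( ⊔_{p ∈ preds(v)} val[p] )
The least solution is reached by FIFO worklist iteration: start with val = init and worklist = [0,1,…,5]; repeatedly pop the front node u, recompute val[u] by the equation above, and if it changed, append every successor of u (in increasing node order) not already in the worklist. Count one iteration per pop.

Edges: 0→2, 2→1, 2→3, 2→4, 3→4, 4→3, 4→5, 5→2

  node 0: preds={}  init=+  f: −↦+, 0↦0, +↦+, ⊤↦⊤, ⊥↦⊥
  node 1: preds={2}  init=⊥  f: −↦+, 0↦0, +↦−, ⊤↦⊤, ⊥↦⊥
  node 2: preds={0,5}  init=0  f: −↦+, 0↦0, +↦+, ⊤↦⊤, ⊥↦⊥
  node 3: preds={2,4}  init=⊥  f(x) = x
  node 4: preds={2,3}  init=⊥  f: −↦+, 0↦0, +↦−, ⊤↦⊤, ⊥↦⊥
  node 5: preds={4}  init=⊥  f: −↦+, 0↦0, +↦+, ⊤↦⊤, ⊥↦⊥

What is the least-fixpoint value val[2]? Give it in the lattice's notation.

⊤

Trace (9 dequeues):
  [1] u=0 | in ⊥ | out + | ==
  [2] u=1 | in 0 | out 0 | prev ⊥ | push {}
  [3] u=2 | in + | out ⊤ | prev 0 | push {1}
  [4] u=3 | in ⊤ | out ⊤ | prev ⊥ | push {}
  [5] u=4 | in ⊤ | out ⊤ | prev ⊥ | push {3}
  [6] u=5 | in ⊤ | out ⊤ | prev ⊥ | push {2}
  [7] u=1 | in ⊤ | out ⊤ | prev 0 | push {}
  [8] u=3 | in ⊤ | out ⊤ | ==
  [9] u=2 | in ⊤ | out ⊤ | ==

Converged values:
  [0] +
  [1] ⊤
  [2] ⊤
  [3] ⊤
  [4] ⊤
  [5] ⊤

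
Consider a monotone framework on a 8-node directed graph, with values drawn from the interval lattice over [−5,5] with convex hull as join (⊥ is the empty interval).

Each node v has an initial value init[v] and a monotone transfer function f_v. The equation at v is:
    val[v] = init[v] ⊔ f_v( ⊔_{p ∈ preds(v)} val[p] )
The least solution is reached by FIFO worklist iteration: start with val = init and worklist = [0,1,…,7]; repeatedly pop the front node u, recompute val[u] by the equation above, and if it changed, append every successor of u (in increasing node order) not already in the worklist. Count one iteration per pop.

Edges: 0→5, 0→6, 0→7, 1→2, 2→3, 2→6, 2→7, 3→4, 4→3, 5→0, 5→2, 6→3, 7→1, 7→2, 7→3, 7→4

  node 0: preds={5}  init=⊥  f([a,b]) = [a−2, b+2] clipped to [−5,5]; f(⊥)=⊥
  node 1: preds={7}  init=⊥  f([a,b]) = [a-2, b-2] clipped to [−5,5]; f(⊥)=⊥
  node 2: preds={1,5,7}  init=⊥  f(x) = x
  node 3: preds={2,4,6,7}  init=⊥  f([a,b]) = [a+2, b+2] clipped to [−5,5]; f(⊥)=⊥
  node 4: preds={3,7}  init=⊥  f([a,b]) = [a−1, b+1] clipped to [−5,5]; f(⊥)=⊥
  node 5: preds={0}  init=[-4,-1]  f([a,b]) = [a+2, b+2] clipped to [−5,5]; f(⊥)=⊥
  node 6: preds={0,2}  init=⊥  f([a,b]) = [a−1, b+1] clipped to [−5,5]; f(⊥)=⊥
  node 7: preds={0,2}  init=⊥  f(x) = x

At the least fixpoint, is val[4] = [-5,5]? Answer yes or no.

Trace (25 dequeues):
  [1] u=0 | in [-4,-1] | out [-5,1] | prev ⊥ | push {}
  [2] u=1 | in ⊥ | out ⊥ | ==
  [3] u=2 | in [-4,-1] | out [-4,-1] | prev ⊥ | push {}
  [4] u=3 | in [-4,-1] | out [-2,1] | prev ⊥ | push {}
  [5] u=4 | in [-2,1] | out [-3,2] | prev ⊥ | push {3}
  [6] u=5 | in [-5,1] | out [-4,3] | prev [-4,-1] | push {0,2}
  [7] u=6 | in [-5,1] | out [-5,2] | prev ⊥ | push {}
  [8] u=7 | in [-5,1] | out [-5,1] | prev ⊥ | push {1,4}
  [9] u=3 | in [-5,2] | out [-3,4] | prev [-2,1] | push {}
  [10] u=0 | in [-4,3] | out [-5,5] | prev [-5,1] | push {5,6,7}
  [11] u=2 | in [-5,3] | out [-5,3] | prev [-4,-1] | push {3}
  [12] u=1 | in [-5,1] | out [-5,-1] | prev ⊥ | push {2}
  [13] u=4 | in [-5,4] | out [-5,5] | prev [-3,2] | push {}
  [14] u=5 | in [-5,5] | out [-4,5] | prev [-4,3] | push {0}
  [15] u=6 | in [-5,5] | out [-5,5] | prev [-5,2] | push {}
  [16] u=7 | in [-5,5] | out [-5,5] | prev [-5,1] | push {1,4}
  [17] u=3 | in [-5,5] | out [-3,5] | prev [-3,4] | push {}
  [18] u=2 | in [-5,5] | out [-5,5] | prev [-5,3] | push {3,6,7}
  [19] u=0 | in [-4,5] | out [-5,5] | ==
  [20] u=1 | in [-5,5] | out [-5,3] | prev [-5,-1] | push {2}
  [21] u=4 | in [-5,5] | out [-5,5] | ==
  [22] u=3 | in [-5,5] | out [-3,5] | ==
  [23] u=6 | in [-5,5] | out [-5,5] | ==
  [24] u=7 | in [-5,5] | out [-5,5] | ==
  [25] u=2 | in [-5,5] | out [-5,5] | ==

Converged values:
  [0] [-5,5]
  [1] [-5,3]
  [2] [-5,5]
  [3] [-3,5]
  [4] [-5,5]
  [5] [-4,5]
  [6] [-5,5]
  [7] [-5,5]

yes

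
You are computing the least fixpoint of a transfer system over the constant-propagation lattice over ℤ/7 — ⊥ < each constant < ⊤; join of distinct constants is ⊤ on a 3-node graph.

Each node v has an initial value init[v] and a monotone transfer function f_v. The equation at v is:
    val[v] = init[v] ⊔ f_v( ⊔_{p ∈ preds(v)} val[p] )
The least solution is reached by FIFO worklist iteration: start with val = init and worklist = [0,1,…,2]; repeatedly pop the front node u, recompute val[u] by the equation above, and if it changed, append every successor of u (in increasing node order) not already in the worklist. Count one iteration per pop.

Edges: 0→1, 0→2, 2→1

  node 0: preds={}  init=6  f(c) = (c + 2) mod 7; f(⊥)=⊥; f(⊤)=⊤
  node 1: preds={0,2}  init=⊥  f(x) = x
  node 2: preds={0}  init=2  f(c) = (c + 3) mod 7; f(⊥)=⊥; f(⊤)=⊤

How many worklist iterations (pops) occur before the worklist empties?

3

Worklist (3 pops):
  #1 pop 0: in=⊥ → 6 (no change)
  #2 pop 1: in=⊤ → ⊤ (was ⊥); enqueue []
  #3 pop 2: in=6 → 2 (no change)

Fixpoint:
  val[0] = 6
  val[1] = ⊤
  val[2] = 2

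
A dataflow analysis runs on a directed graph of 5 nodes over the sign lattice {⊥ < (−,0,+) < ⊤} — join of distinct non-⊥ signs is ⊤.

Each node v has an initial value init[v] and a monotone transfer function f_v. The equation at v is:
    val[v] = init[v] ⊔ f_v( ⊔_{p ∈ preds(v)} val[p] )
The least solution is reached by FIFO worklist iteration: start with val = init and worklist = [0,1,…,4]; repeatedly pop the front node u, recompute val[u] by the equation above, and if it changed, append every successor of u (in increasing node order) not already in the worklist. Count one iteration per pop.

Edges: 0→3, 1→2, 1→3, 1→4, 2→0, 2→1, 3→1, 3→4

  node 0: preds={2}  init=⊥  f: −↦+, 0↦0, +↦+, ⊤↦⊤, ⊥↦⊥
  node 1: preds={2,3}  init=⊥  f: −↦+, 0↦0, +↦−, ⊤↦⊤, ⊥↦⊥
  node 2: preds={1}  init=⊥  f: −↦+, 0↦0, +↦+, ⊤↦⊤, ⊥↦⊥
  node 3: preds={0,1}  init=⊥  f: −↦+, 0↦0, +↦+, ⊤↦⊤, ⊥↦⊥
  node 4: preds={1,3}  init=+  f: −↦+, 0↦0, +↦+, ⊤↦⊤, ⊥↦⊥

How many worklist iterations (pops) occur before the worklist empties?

Trace (5 dequeues):
  [1] u=0 | in ⊥ | out ⊥ | ==
  [2] u=1 | in ⊥ | out ⊥ | ==
  [3] u=2 | in ⊥ | out ⊥ | ==
  [4] u=3 | in ⊥ | out ⊥ | ==
  [5] u=4 | in ⊥ | out + | ==

Converged values:
  [0] ⊥
  [1] ⊥
  [2] ⊥
  [3] ⊥
  [4] +

5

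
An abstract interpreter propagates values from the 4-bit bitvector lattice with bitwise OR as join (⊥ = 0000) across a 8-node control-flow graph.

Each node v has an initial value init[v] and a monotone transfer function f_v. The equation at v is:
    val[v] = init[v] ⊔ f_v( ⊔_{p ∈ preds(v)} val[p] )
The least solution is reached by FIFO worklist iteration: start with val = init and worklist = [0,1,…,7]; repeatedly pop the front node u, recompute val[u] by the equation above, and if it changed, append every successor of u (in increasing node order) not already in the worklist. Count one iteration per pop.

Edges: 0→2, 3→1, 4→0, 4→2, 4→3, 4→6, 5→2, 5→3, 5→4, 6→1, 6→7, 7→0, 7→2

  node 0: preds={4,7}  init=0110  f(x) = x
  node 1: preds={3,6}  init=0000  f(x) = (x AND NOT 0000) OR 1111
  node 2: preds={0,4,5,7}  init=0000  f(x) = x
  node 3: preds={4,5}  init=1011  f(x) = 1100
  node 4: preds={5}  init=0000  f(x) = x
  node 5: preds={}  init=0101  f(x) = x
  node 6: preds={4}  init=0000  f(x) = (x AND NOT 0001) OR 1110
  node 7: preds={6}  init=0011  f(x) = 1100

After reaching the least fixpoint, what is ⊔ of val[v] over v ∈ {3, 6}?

1111

Worklist (12 pops):
  #1 pop 0: in=0011 → 0111 (was 0110); enqueue []
  #2 pop 1: in=1011 → 1111 (was 0000); enqueue []
  #3 pop 2: in=0111 → 0111 (was 0000); enqueue []
  #4 pop 3: in=0101 → 1111 (was 1011); enqueue [1]
  #5 pop 4: in=0101 → 0101 (was 0000); enqueue [0,2,3]
  #6 pop 5: in=0000 → 0101 (no change)
  #7 pop 6: in=0101 → 1110 (was 0000); enqueue []
  #8 pop 7: in=1110 → 1111 (was 0011); enqueue []
  #9 pop 1: in=1111 → 1111 (no change)
  #10 pop 0: in=1111 → 1111 (was 0111); enqueue []
  #11 pop 2: in=1111 → 1111 (was 0111); enqueue []
  #12 pop 3: in=0101 → 1111 (no change)

Fixpoint:
  val[0] = 1111
  val[1] = 1111
  val[2] = 1111
  val[3] = 1111
  val[4] = 0101
  val[5] = 0101
  val[6] = 1110
  val[7] = 1111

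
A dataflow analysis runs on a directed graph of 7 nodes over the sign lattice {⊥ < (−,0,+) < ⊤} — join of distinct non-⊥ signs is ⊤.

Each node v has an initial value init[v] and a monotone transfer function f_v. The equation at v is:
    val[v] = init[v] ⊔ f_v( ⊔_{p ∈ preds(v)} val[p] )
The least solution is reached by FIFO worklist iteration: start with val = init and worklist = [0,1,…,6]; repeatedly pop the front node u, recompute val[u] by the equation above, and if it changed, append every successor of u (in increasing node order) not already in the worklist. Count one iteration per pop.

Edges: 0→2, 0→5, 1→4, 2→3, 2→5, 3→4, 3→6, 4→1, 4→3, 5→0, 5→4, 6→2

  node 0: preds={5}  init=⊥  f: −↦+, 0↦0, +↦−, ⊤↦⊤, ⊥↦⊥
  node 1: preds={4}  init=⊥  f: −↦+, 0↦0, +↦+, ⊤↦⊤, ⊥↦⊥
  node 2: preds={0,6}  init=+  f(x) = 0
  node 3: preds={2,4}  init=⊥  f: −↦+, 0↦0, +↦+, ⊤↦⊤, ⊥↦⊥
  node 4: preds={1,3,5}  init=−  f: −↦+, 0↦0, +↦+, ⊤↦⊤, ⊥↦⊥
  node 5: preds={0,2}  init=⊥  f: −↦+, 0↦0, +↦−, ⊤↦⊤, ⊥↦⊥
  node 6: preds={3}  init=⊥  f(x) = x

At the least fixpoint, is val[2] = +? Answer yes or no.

no

Iteration log — 13 steps:
  step 1. node 0  ⊔preds=⊥  new=⊥  stable
  step 2. node 1  ⊔preds=−  new=+  old=⊥  +wl: 
  step 3. node 2  ⊔preds=⊥  new=⊤  old=+  +wl: 
  step 4. node 3  ⊔preds=⊤  new=⊤  old=⊥  +wl: 
  step 5. node 4  ⊔preds=⊤  new=⊤  old=−  +wl: 1,3
  step 6. node 5  ⊔preds=⊤  new=⊤  old=⊥  +wl: 0,4
  step 7. node 6  ⊔preds=⊤  new=⊤  old=⊥  +wl: 2
  step 8. node 1  ⊔preds=⊤  new=⊤  old=+  +wl: 
  step 9. node 3  ⊔preds=⊤  new=⊤  stable
  step 10. node 0  ⊔preds=⊤  new=⊤  old=⊥  +wl: 5
  step 11. node 4  ⊔preds=⊤  new=⊤  stable
  step 12. node 2  ⊔preds=⊤  new=⊤  stable
  step 13. node 5  ⊔preds=⊤  new=⊤  stable

Least fixpoint reached:
  node 0: ⊤
  node 1: ⊤
  node 2: ⊤
  node 3: ⊤
  node 4: ⊤
  node 5: ⊤
  node 6: ⊤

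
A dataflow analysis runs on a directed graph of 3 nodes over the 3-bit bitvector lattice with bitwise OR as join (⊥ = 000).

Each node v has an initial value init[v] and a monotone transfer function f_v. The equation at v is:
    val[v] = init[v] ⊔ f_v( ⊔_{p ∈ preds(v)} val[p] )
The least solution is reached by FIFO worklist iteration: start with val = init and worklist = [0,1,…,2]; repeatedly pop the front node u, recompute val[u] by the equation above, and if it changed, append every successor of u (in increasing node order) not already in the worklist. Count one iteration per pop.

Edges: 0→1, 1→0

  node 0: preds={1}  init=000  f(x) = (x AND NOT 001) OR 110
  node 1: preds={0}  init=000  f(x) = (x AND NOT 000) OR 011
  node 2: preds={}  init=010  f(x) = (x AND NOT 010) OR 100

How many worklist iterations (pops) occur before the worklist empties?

Iteration log — 4 steps:
  step 1. node 0  ⊔preds=000  new=110  old=000  +wl: 
  step 2. node 1  ⊔preds=110  new=111  old=000  +wl: 0
  step 3. node 2  ⊔preds=000  new=110  old=010  +wl: 
  step 4. node 0  ⊔preds=111  new=110  stable

Least fixpoint reached:
  node 0: 110
  node 1: 111
  node 2: 110

4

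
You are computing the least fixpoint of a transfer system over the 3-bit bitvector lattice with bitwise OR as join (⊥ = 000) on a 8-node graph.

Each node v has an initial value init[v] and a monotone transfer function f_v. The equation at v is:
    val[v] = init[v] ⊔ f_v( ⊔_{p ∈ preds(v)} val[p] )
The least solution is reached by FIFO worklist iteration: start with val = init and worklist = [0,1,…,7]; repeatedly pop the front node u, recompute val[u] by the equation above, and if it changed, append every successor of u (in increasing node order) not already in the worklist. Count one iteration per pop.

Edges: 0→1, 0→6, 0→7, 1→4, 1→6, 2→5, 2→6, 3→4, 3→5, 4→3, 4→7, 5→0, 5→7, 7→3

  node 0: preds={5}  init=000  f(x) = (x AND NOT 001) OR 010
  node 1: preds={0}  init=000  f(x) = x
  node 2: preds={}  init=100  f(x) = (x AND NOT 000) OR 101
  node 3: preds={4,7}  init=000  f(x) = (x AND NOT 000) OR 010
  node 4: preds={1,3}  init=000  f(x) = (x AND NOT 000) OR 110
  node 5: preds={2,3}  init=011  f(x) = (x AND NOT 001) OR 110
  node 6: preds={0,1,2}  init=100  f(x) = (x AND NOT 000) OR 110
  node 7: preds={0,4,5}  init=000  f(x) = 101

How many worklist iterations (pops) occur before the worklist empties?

Trace (17 dequeues):
  [1] u=0 | in 011 | out 010 | prev 000 | push {}
  [2] u=1 | in 010 | out 010 | prev 000 | push {}
  [3] u=2 | in 000 | out 101 | prev 100 | push {}
  [4] u=3 | in 000 | out 010 | prev 000 | push {}
  [5] u=4 | in 010 | out 110 | prev 000 | push {3}
  [6] u=5 | in 111 | out 111 | prev 011 | push {0}
  [7] u=6 | in 111 | out 111 | prev 100 | push {}
  [8] u=7 | in 111 | out 101 | prev 000 | push {}
  [9] u=3 | in 111 | out 111 | prev 010 | push {4,5}
  [10] u=0 | in 111 | out 110 | prev 010 | push {1,6,7}
  [11] u=4 | in 111 | out 111 | prev 110 | push {3}
  [12] u=5 | in 111 | out 111 | ==
  [13] u=1 | in 110 | out 110 | prev 010 | push {4}
  [14] u=6 | in 111 | out 111 | ==
  [15] u=7 | in 111 | out 101 | ==
  [16] u=3 | in 111 | out 111 | ==
  [17] u=4 | in 111 | out 111 | ==

Converged values:
  [0] 110
  [1] 110
  [2] 101
  [3] 111
  [4] 111
  [5] 111
  [6] 111
  [7] 101

17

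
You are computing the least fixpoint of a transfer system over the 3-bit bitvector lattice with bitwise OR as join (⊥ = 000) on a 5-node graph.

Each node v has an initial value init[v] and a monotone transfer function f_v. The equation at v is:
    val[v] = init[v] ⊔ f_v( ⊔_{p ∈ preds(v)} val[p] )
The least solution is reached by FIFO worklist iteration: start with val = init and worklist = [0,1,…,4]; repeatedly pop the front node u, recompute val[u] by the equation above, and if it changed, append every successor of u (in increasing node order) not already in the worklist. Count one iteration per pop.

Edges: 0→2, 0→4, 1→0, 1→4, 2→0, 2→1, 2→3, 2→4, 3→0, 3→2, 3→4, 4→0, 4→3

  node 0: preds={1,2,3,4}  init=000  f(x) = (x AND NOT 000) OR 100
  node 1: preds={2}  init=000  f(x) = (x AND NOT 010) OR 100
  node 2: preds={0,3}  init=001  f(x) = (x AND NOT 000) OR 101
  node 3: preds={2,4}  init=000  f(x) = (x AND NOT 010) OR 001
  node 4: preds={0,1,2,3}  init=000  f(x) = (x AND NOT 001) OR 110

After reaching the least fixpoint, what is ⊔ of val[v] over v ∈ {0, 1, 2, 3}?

Trace (12 dequeues):
  [1] u=0 | in 001 | out 101 | prev 000 | push {}
  [2] u=1 | in 001 | out 101 | prev 000 | push {0}
  [3] u=2 | in 101 | out 101 | prev 001 | push {1}
  [4] u=3 | in 101 | out 101 | prev 000 | push {2}
  [5] u=4 | in 101 | out 110 | prev 000 | push {3}
  [6] u=0 | in 111 | out 111 | prev 101 | push {4}
  [7] u=1 | in 101 | out 101 | ==
  [8] u=2 | in 111 | out 111 | prev 101 | push {0,1}
  [9] u=3 | in 111 | out 101 | ==
  [10] u=4 | in 111 | out 110 | ==
  [11] u=0 | in 111 | out 111 | ==
  [12] u=1 | in 111 | out 101 | ==

Converged values:
  [0] 111
  [1] 101
  [2] 111
  [3] 101
  [4] 110

111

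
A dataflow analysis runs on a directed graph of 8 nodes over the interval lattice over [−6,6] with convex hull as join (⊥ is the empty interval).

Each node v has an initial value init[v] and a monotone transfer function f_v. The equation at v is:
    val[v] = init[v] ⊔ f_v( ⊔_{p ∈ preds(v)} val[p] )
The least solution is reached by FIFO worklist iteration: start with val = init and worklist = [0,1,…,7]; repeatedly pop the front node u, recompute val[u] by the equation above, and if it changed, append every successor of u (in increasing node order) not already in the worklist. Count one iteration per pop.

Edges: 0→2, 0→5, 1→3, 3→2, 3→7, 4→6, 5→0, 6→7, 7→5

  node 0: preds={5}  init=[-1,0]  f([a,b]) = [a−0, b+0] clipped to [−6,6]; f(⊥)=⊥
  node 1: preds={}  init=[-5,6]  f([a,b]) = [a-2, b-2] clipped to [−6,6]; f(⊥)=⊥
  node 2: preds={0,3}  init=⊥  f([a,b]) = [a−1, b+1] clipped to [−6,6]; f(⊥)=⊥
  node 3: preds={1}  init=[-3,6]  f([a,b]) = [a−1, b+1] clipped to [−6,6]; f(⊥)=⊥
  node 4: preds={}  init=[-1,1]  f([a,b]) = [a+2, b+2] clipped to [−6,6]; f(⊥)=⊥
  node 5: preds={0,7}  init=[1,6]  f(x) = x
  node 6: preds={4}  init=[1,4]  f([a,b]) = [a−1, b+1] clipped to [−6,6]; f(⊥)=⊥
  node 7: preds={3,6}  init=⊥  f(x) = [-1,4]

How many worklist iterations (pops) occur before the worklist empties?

Iteration log — 11 steps:
  step 1. node 0  ⊔preds=[1,6]  new=[-1,6]  old=[-1,0]  +wl: 
  step 2. node 1  ⊔preds=⊥  new=[-5,6]  stable
  step 3. node 2  ⊔preds=[-3,6]  new=[-4,6]  old=⊥  +wl: 
  step 4. node 3  ⊔preds=[-5,6]  new=[-6,6]  old=[-3,6]  +wl: 2
  step 5. node 4  ⊔preds=⊥  new=[-1,1]  stable
  step 6. node 5  ⊔preds=[-1,6]  new=[-1,6]  old=[1,6]  +wl: 0
  step 7. node 6  ⊔preds=[-1,1]  new=[-2,4]  old=[1,4]  +wl: 
  step 8. node 7  ⊔preds=[-6,6]  new=[-1,4]  old=⊥  +wl: 5
  step 9. node 2  ⊔preds=[-6,6]  new=[-6,6]  old=[-4,6]  +wl: 
  step 10. node 0  ⊔preds=[-1,6]  new=[-1,6]  stable
  step 11. node 5  ⊔preds=[-1,6]  new=[-1,6]  stable

Least fixpoint reached:
  node 0: [-1,6]
  node 1: [-5,6]
  node 2: [-6,6]
  node 3: [-6,6]
  node 4: [-1,1]
  node 5: [-1,6]
  node 6: [-2,4]
  node 7: [-1,4]

11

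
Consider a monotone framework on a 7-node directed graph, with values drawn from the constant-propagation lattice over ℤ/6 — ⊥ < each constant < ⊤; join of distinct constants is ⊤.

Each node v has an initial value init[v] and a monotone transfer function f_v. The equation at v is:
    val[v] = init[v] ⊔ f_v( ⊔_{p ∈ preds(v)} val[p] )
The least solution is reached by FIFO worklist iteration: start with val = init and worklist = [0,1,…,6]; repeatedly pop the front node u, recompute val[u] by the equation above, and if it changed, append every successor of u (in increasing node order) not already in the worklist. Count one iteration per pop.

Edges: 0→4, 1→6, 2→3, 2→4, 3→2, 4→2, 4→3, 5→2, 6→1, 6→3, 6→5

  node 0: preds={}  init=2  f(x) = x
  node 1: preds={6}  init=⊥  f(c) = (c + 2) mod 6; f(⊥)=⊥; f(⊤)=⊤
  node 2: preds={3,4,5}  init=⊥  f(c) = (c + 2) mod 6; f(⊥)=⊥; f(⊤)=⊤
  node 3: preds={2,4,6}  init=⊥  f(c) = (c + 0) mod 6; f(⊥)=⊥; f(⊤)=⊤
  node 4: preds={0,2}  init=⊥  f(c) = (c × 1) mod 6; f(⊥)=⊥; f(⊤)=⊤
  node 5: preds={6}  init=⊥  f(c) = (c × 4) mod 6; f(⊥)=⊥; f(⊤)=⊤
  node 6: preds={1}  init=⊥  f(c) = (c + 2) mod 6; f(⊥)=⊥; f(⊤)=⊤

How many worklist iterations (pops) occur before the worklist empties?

Trace (13 dequeues):
  [1] u=0 | in ⊥ | out 2 | ==
  [2] u=1 | in ⊥ | out ⊥ | ==
  [3] u=2 | in ⊥ | out ⊥ | ==
  [4] u=3 | in ⊥ | out ⊥ | ==
  [5] u=4 | in 2 | out 2 | prev ⊥ | push {2,3}
  [6] u=5 | in ⊥ | out ⊥ | ==
  [7] u=6 | in ⊥ | out ⊥ | ==
  [8] u=2 | in 2 | out 4 | prev ⊥ | push {4}
  [9] u=3 | in ⊤ | out ⊤ | prev ⊥ | push {2}
  [10] u=4 | in ⊤ | out ⊤ | prev 2 | push {3}
  [11] u=2 | in ⊤ | out ⊤ | prev 4 | push {4}
  [12] u=3 | in ⊤ | out ⊤ | ==
  [13] u=4 | in ⊤ | out ⊤ | ==

Converged values:
  [0] 2
  [1] ⊥
  [2] ⊤
  [3] ⊤
  [4] ⊤
  [5] ⊥
  [6] ⊥

13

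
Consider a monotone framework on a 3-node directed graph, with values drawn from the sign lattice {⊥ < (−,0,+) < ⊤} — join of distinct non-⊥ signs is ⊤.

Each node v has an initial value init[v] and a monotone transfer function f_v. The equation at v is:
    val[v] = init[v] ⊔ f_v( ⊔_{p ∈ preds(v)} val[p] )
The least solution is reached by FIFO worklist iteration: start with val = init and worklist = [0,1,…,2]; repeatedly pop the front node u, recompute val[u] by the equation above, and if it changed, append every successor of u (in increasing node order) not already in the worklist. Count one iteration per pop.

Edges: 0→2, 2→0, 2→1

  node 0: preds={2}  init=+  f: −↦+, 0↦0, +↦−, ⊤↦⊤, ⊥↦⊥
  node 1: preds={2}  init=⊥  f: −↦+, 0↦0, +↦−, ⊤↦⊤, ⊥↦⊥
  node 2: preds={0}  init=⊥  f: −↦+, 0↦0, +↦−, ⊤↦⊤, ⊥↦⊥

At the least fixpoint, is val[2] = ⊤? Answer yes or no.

no

Iteration log — 5 steps:
  step 1. node 0  ⊔preds=⊥  new=+  stable
  step 2. node 1  ⊔preds=⊥  new=⊥  stable
  step 3. node 2  ⊔preds=+  new=−  old=⊥  +wl: 0,1
  step 4. node 0  ⊔preds=−  new=+  stable
  step 5. node 1  ⊔preds=−  new=+  old=⊥  +wl: 

Least fixpoint reached:
  node 0: +
  node 1: +
  node 2: −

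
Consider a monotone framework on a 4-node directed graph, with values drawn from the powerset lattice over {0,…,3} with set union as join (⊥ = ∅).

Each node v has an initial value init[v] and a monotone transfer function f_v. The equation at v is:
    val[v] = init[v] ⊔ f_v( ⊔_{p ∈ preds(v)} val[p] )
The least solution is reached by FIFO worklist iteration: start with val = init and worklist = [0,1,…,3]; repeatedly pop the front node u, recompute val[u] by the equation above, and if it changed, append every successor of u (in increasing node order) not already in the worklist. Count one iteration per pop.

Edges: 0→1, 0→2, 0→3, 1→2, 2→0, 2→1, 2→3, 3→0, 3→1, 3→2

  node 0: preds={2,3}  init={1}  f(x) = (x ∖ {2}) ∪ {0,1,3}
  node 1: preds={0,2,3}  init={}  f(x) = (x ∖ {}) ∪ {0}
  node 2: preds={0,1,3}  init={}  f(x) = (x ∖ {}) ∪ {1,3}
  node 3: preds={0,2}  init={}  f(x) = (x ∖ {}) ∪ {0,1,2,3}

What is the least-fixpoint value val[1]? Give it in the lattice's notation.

{0,1,2,3}

Trace (10 dequeues):
  [1] u=0 | in {} | out {0,1,3} | prev {1} | push {}
  [2] u=1 | in {0,1,3} | out {0,1,3} | prev {} | push {}
  [3] u=2 | in {0,1,3} | out {0,1,3} | prev {} | push {0,1}
  [4] u=3 | in {0,1,3} | out {0,1,2,3} | prev {} | push {2}
  [5] u=0 | in {0,1,2,3} | out {0,1,3} | ==
  [6] u=1 | in {0,1,2,3} | out {0,1,2,3} | prev {0,1,3} | push {}
  [7] u=2 | in {0,1,2,3} | out {0,1,2,3} | prev {0,1,3} | push {0,1,3}
  [8] u=0 | in {0,1,2,3} | out {0,1,3} | ==
  [9] u=1 | in {0,1,2,3} | out {0,1,2,3} | ==
  [10] u=3 | in {0,1,2,3} | out {0,1,2,3} | ==

Converged values:
  [0] {0,1,3}
  [1] {0,1,2,3}
  [2] {0,1,2,3}
  [3] {0,1,2,3}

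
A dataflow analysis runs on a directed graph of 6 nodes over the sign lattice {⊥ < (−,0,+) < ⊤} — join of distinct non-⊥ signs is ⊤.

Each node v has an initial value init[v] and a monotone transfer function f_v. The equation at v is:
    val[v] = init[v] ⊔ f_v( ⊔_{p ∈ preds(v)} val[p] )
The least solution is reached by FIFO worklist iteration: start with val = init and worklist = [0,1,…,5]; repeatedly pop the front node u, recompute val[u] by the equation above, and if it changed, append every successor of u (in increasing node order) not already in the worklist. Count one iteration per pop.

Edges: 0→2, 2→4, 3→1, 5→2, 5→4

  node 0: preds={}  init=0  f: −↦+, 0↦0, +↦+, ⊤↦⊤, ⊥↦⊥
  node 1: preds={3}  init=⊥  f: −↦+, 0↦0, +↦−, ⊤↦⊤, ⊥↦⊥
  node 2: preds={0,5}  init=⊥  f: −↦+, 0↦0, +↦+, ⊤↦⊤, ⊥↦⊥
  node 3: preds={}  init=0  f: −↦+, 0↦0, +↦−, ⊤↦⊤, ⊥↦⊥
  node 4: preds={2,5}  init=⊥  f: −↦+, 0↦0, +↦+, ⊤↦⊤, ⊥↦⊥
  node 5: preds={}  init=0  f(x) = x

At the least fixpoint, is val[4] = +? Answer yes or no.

no

Worklist (6 pops):
  #1 pop 0: in=⊥ → 0 (no change)
  #2 pop 1: in=0 → 0 (was ⊥); enqueue []
  #3 pop 2: in=0 → 0 (was ⊥); enqueue []
  #4 pop 3: in=⊥ → 0 (no change)
  #5 pop 4: in=0 → 0 (was ⊥); enqueue []
  #6 pop 5: in=⊥ → 0 (no change)

Fixpoint:
  val[0] = 0
  val[1] = 0
  val[2] = 0
  val[3] = 0
  val[4] = 0
  val[5] = 0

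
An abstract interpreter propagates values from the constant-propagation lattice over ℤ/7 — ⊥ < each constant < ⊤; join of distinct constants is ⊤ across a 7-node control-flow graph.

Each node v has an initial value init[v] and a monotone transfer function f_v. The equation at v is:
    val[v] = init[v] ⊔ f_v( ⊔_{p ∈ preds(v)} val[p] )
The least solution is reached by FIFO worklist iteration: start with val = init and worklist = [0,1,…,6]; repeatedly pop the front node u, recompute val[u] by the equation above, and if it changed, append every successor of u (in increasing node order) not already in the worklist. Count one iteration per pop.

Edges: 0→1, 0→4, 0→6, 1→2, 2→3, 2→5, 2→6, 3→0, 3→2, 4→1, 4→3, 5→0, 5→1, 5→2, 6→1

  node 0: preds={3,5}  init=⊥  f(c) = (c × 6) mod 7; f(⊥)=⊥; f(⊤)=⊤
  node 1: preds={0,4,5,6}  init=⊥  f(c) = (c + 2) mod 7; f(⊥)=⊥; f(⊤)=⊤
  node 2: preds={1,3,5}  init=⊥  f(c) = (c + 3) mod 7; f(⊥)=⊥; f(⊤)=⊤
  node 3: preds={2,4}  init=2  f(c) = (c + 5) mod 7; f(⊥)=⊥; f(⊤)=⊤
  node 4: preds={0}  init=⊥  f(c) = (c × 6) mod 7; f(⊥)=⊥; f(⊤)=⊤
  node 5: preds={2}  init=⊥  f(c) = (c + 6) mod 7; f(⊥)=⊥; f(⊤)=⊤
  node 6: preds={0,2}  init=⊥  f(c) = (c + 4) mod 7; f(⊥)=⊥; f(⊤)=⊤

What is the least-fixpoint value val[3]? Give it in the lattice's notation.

⊤

Trace (16 dequeues):
  [1] u=0 | in 2 | out 5 | prev ⊥ | push {}
  [2] u=1 | in 5 | out 0 | prev ⊥ | push {}
  [3] u=2 | in ⊤ | out ⊤ | prev ⊥ | push {}
  [4] u=3 | in ⊤ | out ⊤ | prev 2 | push {0,2}
  [5] u=4 | in 5 | out 2 | prev ⊥ | push {1,3}
  [6] u=5 | in ⊤ | out ⊤ | prev ⊥ | push {}
  [7] u=6 | in ⊤ | out ⊤ | prev ⊥ | push {}
  [8] u=0 | in ⊤ | out ⊤ | prev 5 | push {4,6}
  [9] u=2 | in ⊤ | out ⊤ | ==
  [10] u=1 | in ⊤ | out ⊤ | prev 0 | push {2}
  [11] u=3 | in ⊤ | out ⊤ | ==
  [12] u=4 | in ⊤ | out ⊤ | prev 2 | push {1,3}
  [13] u=6 | in ⊤ | out ⊤ | ==
  [14] u=2 | in ⊤ | out ⊤ | ==
  [15] u=1 | in ⊤ | out ⊤ | ==
  [16] u=3 | in ⊤ | out ⊤ | ==

Converged values:
  [0] ⊤
  [1] ⊤
  [2] ⊤
  [3] ⊤
  [4] ⊤
  [5] ⊤
  [6] ⊤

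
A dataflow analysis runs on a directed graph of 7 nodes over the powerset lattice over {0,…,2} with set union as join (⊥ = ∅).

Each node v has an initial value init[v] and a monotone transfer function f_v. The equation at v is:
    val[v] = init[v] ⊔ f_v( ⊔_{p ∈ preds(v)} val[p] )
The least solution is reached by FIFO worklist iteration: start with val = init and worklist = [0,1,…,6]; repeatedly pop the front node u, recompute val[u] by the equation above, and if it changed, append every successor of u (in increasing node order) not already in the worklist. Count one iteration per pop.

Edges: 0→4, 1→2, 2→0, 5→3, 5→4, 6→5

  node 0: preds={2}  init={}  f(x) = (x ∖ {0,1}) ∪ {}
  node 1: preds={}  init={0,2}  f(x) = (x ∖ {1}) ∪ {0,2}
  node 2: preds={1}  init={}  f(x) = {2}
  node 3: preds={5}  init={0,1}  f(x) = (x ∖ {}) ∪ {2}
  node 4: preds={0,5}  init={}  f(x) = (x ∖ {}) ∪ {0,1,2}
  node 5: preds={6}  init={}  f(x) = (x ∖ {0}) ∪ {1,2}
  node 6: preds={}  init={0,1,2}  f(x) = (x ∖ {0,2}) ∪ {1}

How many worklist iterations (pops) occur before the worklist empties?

Trace (10 dequeues):
  [1] u=0 | in {} | out {} | ==
  [2] u=1 | in {} | out {0,2} | ==
  [3] u=2 | in {0,2} | out {2} | prev {} | push {0}
  [4] u=3 | in {} | out {0,1,2} | prev {0,1} | push {}
  [5] u=4 | in {} | out {0,1,2} | prev {} | push {}
  [6] u=5 | in {0,1,2} | out {1,2} | prev {} | push {3,4}
  [7] u=6 | in {} | out {0,1,2} | ==
  [8] u=0 | in {2} | out {2} | prev {} | push {}
  [9] u=3 | in {1,2} | out {0,1,2} | ==
  [10] u=4 | in {1,2} | out {0,1,2} | ==

Converged values:
  [0] {2}
  [1] {0,2}
  [2] {2}
  [3] {0,1,2}
  [4] {0,1,2}
  [5] {1,2}
  [6] {0,1,2}

10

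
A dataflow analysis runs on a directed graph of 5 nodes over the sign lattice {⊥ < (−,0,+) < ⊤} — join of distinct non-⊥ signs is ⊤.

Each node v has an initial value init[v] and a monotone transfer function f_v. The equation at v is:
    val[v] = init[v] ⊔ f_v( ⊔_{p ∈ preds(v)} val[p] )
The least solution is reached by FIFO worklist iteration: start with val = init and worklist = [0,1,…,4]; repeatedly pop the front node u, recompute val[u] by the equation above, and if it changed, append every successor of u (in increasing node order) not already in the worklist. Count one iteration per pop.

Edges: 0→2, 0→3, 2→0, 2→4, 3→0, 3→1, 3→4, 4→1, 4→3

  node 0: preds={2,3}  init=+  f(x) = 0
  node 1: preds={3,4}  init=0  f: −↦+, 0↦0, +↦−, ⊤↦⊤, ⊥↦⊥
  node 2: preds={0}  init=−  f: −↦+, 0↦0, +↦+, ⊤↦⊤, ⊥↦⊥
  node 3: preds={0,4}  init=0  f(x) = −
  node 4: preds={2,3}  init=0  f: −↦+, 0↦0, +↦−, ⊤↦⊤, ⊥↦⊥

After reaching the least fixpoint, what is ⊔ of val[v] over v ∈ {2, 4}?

Worklist (8 pops):
  #1 pop 0: in=⊤ → ⊤ (was +); enqueue []
  #2 pop 1: in=0 → 0 (no change)
  #3 pop 2: in=⊤ → ⊤ (was −); enqueue [0]
  #4 pop 3: in=⊤ → ⊤ (was 0); enqueue [1]
  #5 pop 4: in=⊤ → ⊤ (was 0); enqueue [3]
  #6 pop 0: in=⊤ → ⊤ (no change)
  #7 pop 1: in=⊤ → ⊤ (was 0); enqueue []
  #8 pop 3: in=⊤ → ⊤ (no change)

Fixpoint:
  val[0] = ⊤
  val[1] = ⊤
  val[2] = ⊤
  val[3] = ⊤
  val[4] = ⊤

⊤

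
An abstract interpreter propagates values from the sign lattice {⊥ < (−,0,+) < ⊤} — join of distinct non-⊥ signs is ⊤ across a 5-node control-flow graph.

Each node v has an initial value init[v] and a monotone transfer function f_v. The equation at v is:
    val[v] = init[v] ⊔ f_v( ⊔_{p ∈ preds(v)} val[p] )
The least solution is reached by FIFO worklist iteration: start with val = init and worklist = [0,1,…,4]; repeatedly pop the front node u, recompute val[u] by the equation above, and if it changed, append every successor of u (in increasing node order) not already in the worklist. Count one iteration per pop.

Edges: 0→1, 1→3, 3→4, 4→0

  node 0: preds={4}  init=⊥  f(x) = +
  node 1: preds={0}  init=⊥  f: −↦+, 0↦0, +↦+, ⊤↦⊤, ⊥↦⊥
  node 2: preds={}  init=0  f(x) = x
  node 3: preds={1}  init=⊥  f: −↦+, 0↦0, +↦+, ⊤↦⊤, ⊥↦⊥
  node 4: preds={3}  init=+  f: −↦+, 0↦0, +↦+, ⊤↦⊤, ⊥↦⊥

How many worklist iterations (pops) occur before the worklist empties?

5

Worklist (5 pops):
  #1 pop 0: in=+ → + (was ⊥); enqueue []
  #2 pop 1: in=+ → + (was ⊥); enqueue []
  #3 pop 2: in=⊥ → 0 (no change)
  #4 pop 3: in=+ → + (was ⊥); enqueue []
  #5 pop 4: in=+ → + (no change)

Fixpoint:
  val[0] = +
  val[1] = +
  val[2] = 0
  val[3] = +
  val[4] = +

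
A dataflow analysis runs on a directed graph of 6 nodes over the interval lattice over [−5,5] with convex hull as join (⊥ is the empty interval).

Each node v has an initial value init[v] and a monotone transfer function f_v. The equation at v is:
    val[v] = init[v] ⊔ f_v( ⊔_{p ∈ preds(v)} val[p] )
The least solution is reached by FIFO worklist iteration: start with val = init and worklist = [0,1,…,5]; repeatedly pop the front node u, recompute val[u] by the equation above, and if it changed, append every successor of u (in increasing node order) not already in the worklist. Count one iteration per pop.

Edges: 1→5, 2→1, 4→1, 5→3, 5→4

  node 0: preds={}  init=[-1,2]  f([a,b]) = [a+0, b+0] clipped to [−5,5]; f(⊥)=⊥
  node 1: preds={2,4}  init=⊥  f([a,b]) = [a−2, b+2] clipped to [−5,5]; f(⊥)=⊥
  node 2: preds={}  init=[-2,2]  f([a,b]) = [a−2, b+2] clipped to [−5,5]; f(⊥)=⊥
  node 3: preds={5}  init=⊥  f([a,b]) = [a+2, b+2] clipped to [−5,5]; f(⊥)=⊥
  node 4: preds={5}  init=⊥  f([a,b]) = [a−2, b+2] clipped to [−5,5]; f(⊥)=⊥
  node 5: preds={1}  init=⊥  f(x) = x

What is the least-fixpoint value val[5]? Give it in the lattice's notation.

Trace (12 dequeues):
  [1] u=0 | in ⊥ | out [-1,2] | ==
  [2] u=1 | in [-2,2] | out [-4,4] | prev ⊥ | push {}
  [3] u=2 | in ⊥ | out [-2,2] | ==
  [4] u=3 | in ⊥ | out ⊥ | ==
  [5] u=4 | in ⊥ | out ⊥ | ==
  [6] u=5 | in [-4,4] | out [-4,4] | prev ⊥ | push {3,4}
  [7] u=3 | in [-4,4] | out [-2,5] | prev ⊥ | push {}
  [8] u=4 | in [-4,4] | out [-5,5] | prev ⊥ | push {1}
  [9] u=1 | in [-5,5] | out [-5,5] | prev [-4,4] | push {5}
  [10] u=5 | in [-5,5] | out [-5,5] | prev [-4,4] | push {3,4}
  [11] u=3 | in [-5,5] | out [-3,5] | prev [-2,5] | push {}
  [12] u=4 | in [-5,5] | out [-5,5] | ==

Converged values:
  [0] [-1,2]
  [1] [-5,5]
  [2] [-2,2]
  [3] [-3,5]
  [4] [-5,5]
  [5] [-5,5]

[-5,5]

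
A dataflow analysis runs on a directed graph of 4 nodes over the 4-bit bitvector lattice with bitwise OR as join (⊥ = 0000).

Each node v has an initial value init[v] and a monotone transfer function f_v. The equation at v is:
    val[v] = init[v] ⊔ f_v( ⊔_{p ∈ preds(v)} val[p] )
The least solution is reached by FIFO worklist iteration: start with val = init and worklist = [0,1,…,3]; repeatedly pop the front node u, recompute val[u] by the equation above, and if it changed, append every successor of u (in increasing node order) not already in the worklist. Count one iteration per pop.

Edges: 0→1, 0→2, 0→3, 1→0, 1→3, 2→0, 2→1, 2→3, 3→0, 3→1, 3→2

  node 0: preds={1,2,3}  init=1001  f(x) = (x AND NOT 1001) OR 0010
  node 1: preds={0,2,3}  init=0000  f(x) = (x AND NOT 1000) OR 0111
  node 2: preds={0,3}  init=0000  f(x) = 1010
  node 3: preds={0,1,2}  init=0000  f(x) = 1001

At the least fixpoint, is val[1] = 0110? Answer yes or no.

Worklist (8 pops):
  #1 pop 0: in=0000 → 1011 (was 1001); enqueue []
  #2 pop 1: in=1011 → 0111 (was 0000); enqueue [0]
  #3 pop 2: in=1011 → 1010 (was 0000); enqueue [1]
  #4 pop 3: in=1111 → 1001 (was 0000); enqueue [2]
  #5 pop 0: in=1111 → 1111 (was 1011); enqueue [3]
  #6 pop 1: in=1111 → 0111 (no change)
  #7 pop 2: in=1111 → 1010 (no change)
  #8 pop 3: in=1111 → 1001 (no change)

Fixpoint:
  val[0] = 1111
  val[1] = 0111
  val[2] = 1010
  val[3] = 1001

no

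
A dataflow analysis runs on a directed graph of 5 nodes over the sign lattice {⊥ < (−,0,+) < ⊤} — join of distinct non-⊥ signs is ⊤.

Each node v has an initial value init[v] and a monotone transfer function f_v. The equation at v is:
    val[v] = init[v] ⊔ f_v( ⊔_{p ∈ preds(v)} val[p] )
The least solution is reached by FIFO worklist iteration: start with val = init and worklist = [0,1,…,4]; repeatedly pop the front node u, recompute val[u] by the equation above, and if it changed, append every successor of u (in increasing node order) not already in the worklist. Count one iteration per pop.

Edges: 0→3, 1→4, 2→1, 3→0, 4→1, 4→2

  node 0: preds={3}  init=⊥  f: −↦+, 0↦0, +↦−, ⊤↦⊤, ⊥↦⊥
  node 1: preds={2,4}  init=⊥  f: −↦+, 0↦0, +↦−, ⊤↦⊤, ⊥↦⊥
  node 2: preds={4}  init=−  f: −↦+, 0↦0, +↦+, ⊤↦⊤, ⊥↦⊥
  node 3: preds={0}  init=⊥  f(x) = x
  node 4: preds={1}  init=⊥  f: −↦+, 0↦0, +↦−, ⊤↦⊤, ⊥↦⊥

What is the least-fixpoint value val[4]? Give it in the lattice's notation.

Iteration log — 11 steps:
  step 1. node 0  ⊔preds=⊥  new=⊥  stable
  step 2. node 1  ⊔preds=−  new=+  old=⊥  +wl: 
  step 3. node 2  ⊔preds=⊥  new=−  stable
  step 4. node 3  ⊔preds=⊥  new=⊥  stable
  step 5. node 4  ⊔preds=+  new=−  old=⊥  +wl: 1,2
  step 6. node 1  ⊔preds=−  new=+  stable
  step 7. node 2  ⊔preds=−  new=⊤  old=−  +wl: 1
  step 8. node 1  ⊔preds=⊤  new=⊤  old=+  +wl: 4
  step 9. node 4  ⊔preds=⊤  new=⊤  old=−  +wl: 1,2
  step 10. node 1  ⊔preds=⊤  new=⊤  stable
  step 11. node 2  ⊔preds=⊤  new=⊤  stable

Least fixpoint reached:
  node 0: ⊥
  node 1: ⊤
  node 2: ⊤
  node 3: ⊥
  node 4: ⊤

⊤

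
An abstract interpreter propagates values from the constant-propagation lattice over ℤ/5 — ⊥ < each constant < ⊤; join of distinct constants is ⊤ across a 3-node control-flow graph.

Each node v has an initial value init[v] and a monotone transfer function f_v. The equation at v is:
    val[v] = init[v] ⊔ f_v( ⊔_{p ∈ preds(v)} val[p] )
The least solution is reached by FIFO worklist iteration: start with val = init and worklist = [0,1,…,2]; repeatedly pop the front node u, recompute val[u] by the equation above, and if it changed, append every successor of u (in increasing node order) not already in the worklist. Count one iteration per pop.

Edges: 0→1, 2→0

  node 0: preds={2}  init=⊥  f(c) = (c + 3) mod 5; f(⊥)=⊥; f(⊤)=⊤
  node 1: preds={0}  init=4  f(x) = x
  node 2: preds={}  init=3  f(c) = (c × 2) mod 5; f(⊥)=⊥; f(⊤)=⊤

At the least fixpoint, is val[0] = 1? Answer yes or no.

Worklist (3 pops):
  #1 pop 0: in=3 → 1 (was ⊥); enqueue []
  #2 pop 1: in=1 → ⊤ (was 4); enqueue []
  #3 pop 2: in=⊥ → 3 (no change)

Fixpoint:
  val[0] = 1
  val[1] = ⊤
  val[2] = 3

yes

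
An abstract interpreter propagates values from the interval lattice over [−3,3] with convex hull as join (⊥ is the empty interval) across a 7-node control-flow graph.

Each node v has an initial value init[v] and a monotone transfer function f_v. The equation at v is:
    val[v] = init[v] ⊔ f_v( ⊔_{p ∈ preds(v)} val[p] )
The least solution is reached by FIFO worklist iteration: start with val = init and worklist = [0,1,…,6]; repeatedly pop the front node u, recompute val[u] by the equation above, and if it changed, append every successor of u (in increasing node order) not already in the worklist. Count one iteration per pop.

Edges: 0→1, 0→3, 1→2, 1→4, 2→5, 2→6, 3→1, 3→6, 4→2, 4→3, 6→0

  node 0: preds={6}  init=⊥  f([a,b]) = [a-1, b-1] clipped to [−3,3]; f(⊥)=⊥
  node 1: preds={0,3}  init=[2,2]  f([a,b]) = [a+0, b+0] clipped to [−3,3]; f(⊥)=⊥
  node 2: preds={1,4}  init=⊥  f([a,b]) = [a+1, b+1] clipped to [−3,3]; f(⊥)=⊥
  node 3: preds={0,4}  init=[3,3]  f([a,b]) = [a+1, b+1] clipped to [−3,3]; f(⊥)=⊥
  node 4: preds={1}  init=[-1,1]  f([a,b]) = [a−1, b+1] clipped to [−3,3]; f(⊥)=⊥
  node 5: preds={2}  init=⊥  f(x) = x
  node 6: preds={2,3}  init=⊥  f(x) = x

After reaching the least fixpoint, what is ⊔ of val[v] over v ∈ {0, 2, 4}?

Iteration log — 36 steps:
  step 1. node 0  ⊔preds=⊥  new=⊥  stable
  step 2. node 1  ⊔preds=[3,3]  new=[2,3]  old=[2,2]  +wl: 
  step 3. node 2  ⊔preds=[-1,3]  new=[0,3]  old=⊥  +wl: 
  step 4. node 3  ⊔preds=[-1,1]  new=[0,3]  old=[3,3]  +wl: 1
  step 5. node 4  ⊔preds=[2,3]  new=[-1,3]  old=[-1,1]  +wl: 2,3
  step 6. node 5  ⊔preds=[0,3]  new=[0,3]  old=⊥  +wl: 
  step 7. node 6  ⊔preds=[0,3]  new=[0,3]  old=⊥  +wl: 0
  step 8. node 1  ⊔preds=[0,3]  new=[0,3]  old=[2,3]  +wl: 4
  step 9. node 2  ⊔preds=[-1,3]  new=[0,3]  stable
  step 10. node 3  ⊔preds=[-1,3]  new=[0,3]  stable
  step 11. node 0  ⊔preds=[0,3]  new=[-1,2]  old=⊥  +wl: 1,3
  step 12. node 4  ⊔preds=[0,3]  new=[-1,3]  stable
  step 13. node 1  ⊔preds=[-1,3]  new=[-1,3]  old=[0,3]  +wl: 2,4
  step 14. node 3  ⊔preds=[-1,3]  new=[0,3]  stable
  step 15. node 2  ⊔preds=[-1,3]  new=[0,3]  stable
  step 16. node 4  ⊔preds=[-1,3]  new=[-2,3]  old=[-1,3]  +wl: 2,3
  step 17. node 2  ⊔preds=[-2,3]  new=[-1,3]  old=[0,3]  +wl: 5,6
  step 18. node 3  ⊔preds=[-2,3]  new=[-1,3]  old=[0,3]  +wl: 1
  step 19. node 5  ⊔preds=[-1,3]  new=[-1,3]  old=[0,3]  +wl: 
  step 20. node 6  ⊔preds=[-1,3]  new=[-1,3]  old=[0,3]  +wl: 0
  step 21. node 1  ⊔preds=[-1,3]  new=[-1,3]  stable
  step 22. node 0  ⊔preds=[-1,3]  new=[-2,2]  old=[-1,2]  +wl: 1,3
  step 23. node 1  ⊔preds=[-2,3]  new=[-2,3]  old=[-1,3]  +wl: 2,4
  step 24. node 3  ⊔preds=[-2,3]  new=[-1,3]  stable
  step 25. node 2  ⊔preds=[-2,3]  new=[-1,3]  stable
  step 26. node 4  ⊔preds=[-2,3]  new=[-3,3]  old=[-2,3]  +wl: 2,3
  step 27. node 2  ⊔preds=[-3,3]  new=[-2,3]  old=[-1,3]  +wl: 5,6
  step 28. node 3  ⊔preds=[-3,3]  new=[-2,3]  old=[-1,3]  +wl: 1
  step 29. node 5  ⊔preds=[-2,3]  new=[-2,3]  old=[-1,3]  +wl: 
  step 30. node 6  ⊔preds=[-2,3]  new=[-2,3]  old=[-1,3]  +wl: 0
  step 31. node 1  ⊔preds=[-2,3]  new=[-2,3]  stable
  step 32. node 0  ⊔preds=[-2,3]  new=[-3,2]  old=[-2,2]  +wl: 1,3
  step 33. node 1  ⊔preds=[-3,3]  new=[-3,3]  old=[-2,3]  +wl: 2,4
  step 34. node 3  ⊔preds=[-3,3]  new=[-2,3]  stable
  step 35. node 2  ⊔preds=[-3,3]  new=[-2,3]  stable
  step 36. node 4  ⊔preds=[-3,3]  new=[-3,3]  stable

Least fixpoint reached:
  node 0: [-3,2]
  node 1: [-3,3]
  node 2: [-2,3]
  node 3: [-2,3]
  node 4: [-3,3]
  node 5: [-2,3]
  node 6: [-2,3]

[-3,3]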